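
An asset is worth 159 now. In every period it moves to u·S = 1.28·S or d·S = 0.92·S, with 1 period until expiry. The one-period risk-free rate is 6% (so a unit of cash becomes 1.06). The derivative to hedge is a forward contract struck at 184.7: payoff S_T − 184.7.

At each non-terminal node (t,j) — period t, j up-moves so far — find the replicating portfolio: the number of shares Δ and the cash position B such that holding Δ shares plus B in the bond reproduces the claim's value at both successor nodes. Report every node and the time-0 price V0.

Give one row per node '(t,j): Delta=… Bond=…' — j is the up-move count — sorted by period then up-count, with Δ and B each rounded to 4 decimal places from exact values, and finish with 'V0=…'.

(0,0): Delta=1.0000 Bond=-174.2453
V0=-15.2453

The replicating-portfolio and risk-neutral prices coincide; use p* = (1.06−0.92)/(1.28−0.92) = 0.3889 for the latter.
Payoff layer (t=1): V(1,0)=-38.4200, V(1,1)=18.8200
(0,0): S=159.0000. Δ = (V_up−V_dn)/(S_up−S_dn) = (18.8200−-38.4200)/(203.5200−146.2800) = 1.0000. V = [p*·18.8200 + (1−p*)·-38.4200]/1.06 = -15.2453. B = V − Δ·S = -174.2453.
Each (Δ,B) replicates both successor values, so the strategy is self-financing and V0 is arbitrage-free.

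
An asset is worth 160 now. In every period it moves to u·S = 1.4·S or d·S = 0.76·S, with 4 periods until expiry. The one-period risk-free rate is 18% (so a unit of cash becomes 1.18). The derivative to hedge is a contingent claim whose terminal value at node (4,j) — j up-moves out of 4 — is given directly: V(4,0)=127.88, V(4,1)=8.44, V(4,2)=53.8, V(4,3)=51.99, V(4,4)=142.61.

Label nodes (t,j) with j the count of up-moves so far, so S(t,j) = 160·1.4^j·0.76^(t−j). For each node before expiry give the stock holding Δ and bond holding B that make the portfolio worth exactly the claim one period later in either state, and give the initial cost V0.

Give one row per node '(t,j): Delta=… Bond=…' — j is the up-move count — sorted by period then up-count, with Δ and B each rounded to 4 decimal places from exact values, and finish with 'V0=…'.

No-arbitrage ⇒ martingale measure with p* = (R−d)/(u−d) = 0.6562.
Terminal values V(4,·): V(4,0)=127.8800, V(4,1)=8.4400, V(4,2)=53.8000, V(4,3)=51.9900, V(4,4)=142.6100
Node (3,0) S=70.2362: V=(p*·8.4400+(1−p*)·127.8800)/1.18=41.9470; Δ=(8.4400−127.8800)/(98.3306−53.3795)=-2.6571; B=V−Δ·S=228.5720
Node (3,1) S=129.3824: V=(p*·53.8000+(1−p*)·8.4400)/1.18=32.3792; Δ=(53.8000−8.4400)/(181.1354−98.3306)=0.5478; B=V−Δ·S=-38.4958
Node (3,2) S=238.3360: V=(p*·51.9900+(1−p*)·53.8000)/1.18=44.5866; Δ=(51.9900−53.8000)/(333.6704−181.1354)=-0.0119; B=V−Δ·S=47.4147
Node (3,3) S=439.0400: V=(p*·142.6100+(1−p*)·51.9900)/1.18=94.4571; Δ=(142.6100−51.9900)/(614.6560−333.6704)=0.3225; B=V−Δ·S=-47.1367
Node (2,0) S=92.4160: V=(p*·32.3792+(1−p*)·41.9470)/1.18=30.2273; Δ=(32.3792−41.9470)/(129.3824−70.2362)=-0.1618; B=V−Δ·S=45.1769
Node (2,1) S=170.2400: V=(p*·44.5866+(1−p*)·32.3792)/1.18=34.2291; Δ=(44.5866−32.3792)/(238.3360−129.3824)=0.1120; B=V−Δ·S=15.1551
Node (2,2) S=313.6000: V=(p*·94.4571+(1−p*)·44.5866)/1.18=65.5204; Δ=(94.4571−44.5866)/(439.0400−238.3360)=0.2485; B=V−Δ·S=-12.4022
Node (1,0) S=121.6000: V=(p*·34.2291+(1−p*)·30.2273)/1.18=27.8419; Δ=(34.2291−30.2273)/(170.2400−92.4160)=0.0514; B=V−Δ·S=21.5891
Node (1,1) S=224.0000: V=(p*·65.5204+(1−p*)·34.2291)/1.18=46.4102; Δ=(65.5204−34.2291)/(313.6000−170.2400)=0.2183; B=V−Δ·S=-2.4825
Node (0,0) S=160.0000: V=(p*·46.4102+(1−p*)·27.8419)/1.18=33.9215; Δ=(46.4102−27.8419)/(224.0000−121.6000)=0.1813; B=V−Δ·S=4.9085
Each (Δ,B) replicates both successor values, so the strategy is self-financing and V0 is arbitrage-free.

(0,0): Delta=0.1813 Bond=4.9085
(1,0): Delta=0.0514 Bond=21.5891
(1,1): Delta=0.2183 Bond=-2.4825
(2,0): Delta=-0.1618 Bond=45.1769
(2,1): Delta=0.1120 Bond=15.1551
(2,2): Delta=0.2485 Bond=-12.4022
(3,0): Delta=-2.6571 Bond=228.5720
(3,1): Delta=0.5478 Bond=-38.4958
(3,2): Delta=-0.0119 Bond=47.4147
(3,3): Delta=0.3225 Bond=-47.1367
V0=33.9215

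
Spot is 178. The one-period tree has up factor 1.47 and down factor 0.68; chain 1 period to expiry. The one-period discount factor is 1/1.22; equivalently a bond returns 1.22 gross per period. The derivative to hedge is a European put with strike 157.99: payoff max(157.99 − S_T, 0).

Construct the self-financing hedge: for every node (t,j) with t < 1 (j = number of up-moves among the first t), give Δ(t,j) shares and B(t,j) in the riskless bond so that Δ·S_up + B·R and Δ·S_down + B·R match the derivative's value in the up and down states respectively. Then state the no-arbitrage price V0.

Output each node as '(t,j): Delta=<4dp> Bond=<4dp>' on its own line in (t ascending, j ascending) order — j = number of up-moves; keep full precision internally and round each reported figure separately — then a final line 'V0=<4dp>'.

Since d<R<u, set p* = (R−d)/(u−d) = 0.6835; price each node as the discounted p*-expectation of its children.
At expiry t=1: V(1,0)=36.9500, V(1,1)=0.0000
(0,0): S=178.0000. Δ = (V_up−V_dn)/(S_up−S_dn) = (0.0000−36.9500)/(261.6600−121.0400) = -0.2628. V = [p*·0.0000 + (1−p*)·36.9500]/1.22 = 9.5845. B = V − Δ·S = 56.3566.
Root portfolio cost Δ·178+B reproduces V0=9.5845.

(0,0): Delta=-0.2628 Bond=56.3566
V0=9.5845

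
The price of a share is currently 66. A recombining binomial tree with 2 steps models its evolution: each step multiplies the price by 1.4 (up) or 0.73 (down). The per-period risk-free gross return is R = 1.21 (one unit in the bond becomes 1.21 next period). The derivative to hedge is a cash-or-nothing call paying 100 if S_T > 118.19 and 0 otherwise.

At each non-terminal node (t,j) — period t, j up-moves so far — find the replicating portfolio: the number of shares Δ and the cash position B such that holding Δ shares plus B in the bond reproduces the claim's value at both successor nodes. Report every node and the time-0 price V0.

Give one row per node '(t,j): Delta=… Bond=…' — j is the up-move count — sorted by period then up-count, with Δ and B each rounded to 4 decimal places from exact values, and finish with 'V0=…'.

Under the risk-neutral measure, an up-move has probability p* = (R−d)/(u−d) = 0.7164 and values discount at R = 1.21.
Payoff layer (t=2): V(2,0)=0.0000, V(2,1)=0.0000, V(2,2)=100.0000
(1,0): S=48.1800. Δ = (V_up−V_dn)/(S_up−S_dn) = (0.0000−0.0000)/(67.4520−35.1714) = 0.0000. V = [p*·0.0000 + (1−p*)·0.0000]/1.21 = 0.0000. B = V − Δ·S = 0.0000.
(1,1): S=92.4000. Δ = (V_up−V_dn)/(S_up−S_dn) = (100.0000−0.0000)/(129.3600−67.4520) = 1.6153. V = [p*·100.0000 + (1−p*)·0.0000]/1.21 = 59.2081. B = V − Δ·S = -90.0456.
(0,0): S=66.0000. Δ = (V_up−V_dn)/(S_up−S_dn) = (59.2081−0.0000)/(92.4000−48.1800) = 1.3389. V = [p*·59.2081 + (1−p*)·0.0000]/1.21 = 35.0560. B = V − Δ·S = -53.3143.
Self-financing check: at every node Δ·S+B equals the discounted successor values.

(0,0): Delta=1.3389 Bond=-53.3143
(1,0): Delta=0.0000 Bond=0.0000
(1,1): Delta=1.6153 Bond=-90.0456
V0=35.0560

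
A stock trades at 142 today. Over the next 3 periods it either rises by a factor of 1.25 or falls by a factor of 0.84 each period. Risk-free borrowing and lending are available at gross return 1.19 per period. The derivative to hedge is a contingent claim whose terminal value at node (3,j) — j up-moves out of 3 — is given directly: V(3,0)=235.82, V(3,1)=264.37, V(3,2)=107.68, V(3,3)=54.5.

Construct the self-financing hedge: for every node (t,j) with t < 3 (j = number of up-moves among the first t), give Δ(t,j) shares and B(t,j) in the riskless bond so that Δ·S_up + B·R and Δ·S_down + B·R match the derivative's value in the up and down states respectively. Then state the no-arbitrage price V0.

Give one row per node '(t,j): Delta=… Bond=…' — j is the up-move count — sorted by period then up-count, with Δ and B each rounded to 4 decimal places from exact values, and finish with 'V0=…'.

(0,0): Delta=-0.9375 Bond=182.7289
(1,0): Delta=-2.2266 Bond=371.2142
(1,1): Delta=-0.7890 Bond=191.0874
(2,0): Delta=0.6950 Bond=149.0146
(2,1): Delta=-2.5632 Bond=491.9272
(2,2): Delta=-0.5846 Bond=182.0455
V0=49.6052

The replicating-portfolio and risk-neutral prices coincide; use p* = (1.19−0.84)/(1.25−0.84) = 0.8537 for the latter.
Terminal payoffs: V(3,0)=235.8200, V(3,1)=264.3700, V(3,2)=107.6800, V(3,3)=54.5000
  t=2,j=0: stock 100.1952 → up 125.2440 (V=264.3700), down 84.1640 (V=235.8200). Price 218.6487; hedge Δ=0.6950, bond B=149.0146.
  t=2,j=1: stock 149.1000 → up 186.3750 (V=107.6800), down 125.2440 (V=264.3700). Price 109.7565; hedge Δ=-2.5632, bond B=491.9272.
  t=2,j=2: stock 221.8750 → up 277.3438 (V=54.5000), down 186.3750 (V=107.6800). Price 52.3382; hedge Δ=-0.5846, bond B=182.0455.
  t=1,j=0: stock 119.2800 → up 149.1000 (V=109.7565), down 100.1952 (V=218.6487). Price 105.6235; hedge Δ=-2.2266, bond B=371.2142.
  t=1,j=1: stock 177.5000 → up 221.8750 (V=52.3382), down 149.1000 (V=109.7565). Price 51.0427; hedge Δ=-0.7890, bond B=191.0874.
  t=0,j=0: stock 142.0000 → up 177.5000 (V=51.0427), down 119.2800 (V=105.6235). Price 49.6052; hedge Δ=-0.9375, bond B=182.7289.
Each (Δ,B) replicates both successor values, so the strategy is self-financing and V0 is arbitrage-free.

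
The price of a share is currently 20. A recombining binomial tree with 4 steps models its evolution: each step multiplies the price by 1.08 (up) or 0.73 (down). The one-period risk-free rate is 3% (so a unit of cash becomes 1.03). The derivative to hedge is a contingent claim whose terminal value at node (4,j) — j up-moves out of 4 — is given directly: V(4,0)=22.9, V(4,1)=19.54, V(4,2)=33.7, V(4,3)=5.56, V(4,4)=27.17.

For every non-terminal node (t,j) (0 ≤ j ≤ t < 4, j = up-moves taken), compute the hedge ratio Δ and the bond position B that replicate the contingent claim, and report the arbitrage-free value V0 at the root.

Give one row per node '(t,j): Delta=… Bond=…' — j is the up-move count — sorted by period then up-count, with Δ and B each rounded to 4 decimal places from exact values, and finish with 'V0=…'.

(0,0): Delta=0.7166 Bond=3.3511
(1,0): Delta=-3.1866 Bond=60.4385
(1,1): Delta=1.1563 Bond=-6.0461
(2,0): Delta=3.0340 Bond=-4.0470
(2,1): Delta=-3.8874 Bond=73.3014
(2,2): Delta=1.7245 Bond=-19.4823
(3,0): Delta=-1.2339 Bond=29.0369
(3,1): Delta=3.5148 Bond=-9.7026
(3,2): Delta=-4.7212 Bond=89.7010
(3,3): Delta=2.4507 Bond=-38.3614
V0=17.6836

Risk-neutral probability p* = (R−d)/(u−d) = (1.03−0.73)/(1.08−0.73) = 0.8571.
At expiry t=4: V(4,0)=22.9000, V(4,1)=19.5400, V(4,2)=33.7000, V(4,3)=5.5600, V(4,4)=27.1700
Node (3,0) S=7.7803: V=(p*·19.5400+(1−p*)·22.9000)/1.03=19.4369; Δ=(19.5400−22.9000)/(8.4028−5.6796)=-1.2339; B=V−Δ·S=29.0369
Node (3,1) S=11.5106: V=(p*·33.7000+(1−p*)·19.5400)/1.03=30.7545; Δ=(33.7000−19.5400)/(12.4315−8.4028)=3.5148; B=V−Δ·S=-9.7026
Node (3,2) S=17.0294: V=(p*·5.5600+(1−p*)·33.7000)/1.03=9.3010; Δ=(5.5600−33.7000)/(18.3918−12.4315)=-4.7212; B=V−Δ·S=89.7010
Node (3,3) S=25.1942: V=(p*·27.1700+(1−p*)·5.5600)/1.03=23.3814; Δ=(27.1700−5.5600)/(27.2098−18.3918)=2.4507; B=V−Δ·S=-38.3614
Node (2,0) S=10.6580: V=(p*·30.7545+(1−p*)·19.4369)/1.03=28.2890; Δ=(30.7545−19.4369)/(11.5106−7.7803)=3.0340; B=V−Δ·S=-4.0470
Node (2,1) S=15.7680: V=(p*·9.3010+(1−p*)·30.7545)/1.03=12.0056; Δ=(9.3010−30.7545)/(17.0294−11.5106)=-3.8874; B=V−Δ·S=73.3014
Node (2,2) S=23.3280: V=(p*·23.3814+(1−p*)·9.3010)/1.03=20.7475; Δ=(23.3814−9.3010)/(25.1942−17.0294)=1.7245; B=V−Δ·S=-19.4823
Node (1,0) S=14.6000: V=(p*·12.0056+(1−p*)·28.2890)/1.03=13.9144; Δ=(12.0056−28.2890)/(15.7680−10.6580)=-3.1866; B=V−Δ·S=60.4385
Node (1,1) S=21.6000: V=(p*·20.7475+(1−p*)·12.0056)/1.03=18.9307; Δ=(20.7475−12.0056)/(23.3280−15.7680)=1.1563; B=V−Δ·S=-6.0461
Node (0,0) S=20.0000: V=(p*·18.9307+(1−p*)·13.9144)/1.03=17.6836; Δ=(18.9307−13.9144)/(21.6000−14.6000)=0.7166; B=V−Δ·S=3.3511
The time-0 hedge costs 17.6836, which is the no-arbitrage price.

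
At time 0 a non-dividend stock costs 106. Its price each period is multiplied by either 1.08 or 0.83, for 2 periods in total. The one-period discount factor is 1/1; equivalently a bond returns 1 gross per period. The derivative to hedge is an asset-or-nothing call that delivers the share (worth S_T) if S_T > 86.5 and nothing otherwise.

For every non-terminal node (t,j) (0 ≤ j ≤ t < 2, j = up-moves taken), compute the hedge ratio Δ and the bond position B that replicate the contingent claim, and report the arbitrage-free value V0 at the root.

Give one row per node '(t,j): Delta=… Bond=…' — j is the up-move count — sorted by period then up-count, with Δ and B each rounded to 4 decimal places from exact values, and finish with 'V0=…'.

Under the risk-neutral measure, an up-move has probability p* = (R−d)/(u−d) = 0.6800 and values discount at R = 1.
Terminal values V(2,·): V(2,0)=0.0000, V(2,1)=95.0184, V(2,2)=123.6384
Node (1,0) S=87.9800: V=(p*·95.0184+(1−p*)·0.0000)/1=64.6125; Δ=(95.0184−0.0000)/(95.0184−73.0234)=4.3200; B=V−Δ·S=-315.4611
Node (1,1) S=114.4800: V=(p*·123.6384+(1−p*)·95.0184)/1=114.4800; Δ=(123.6384−95.0184)/(123.6384−95.0184)=1.0000; B=V−Δ·S=0.0000
Node (0,0) S=106.0000: V=(p*·114.4800+(1−p*)·64.6125)/1=98.5224; Δ=(114.4800−64.6125)/(114.4800−87.9800)=1.8818; B=V−Δ·S=-100.9475
Each (Δ,B) replicates both successor values, so the strategy is self-financing and V0 is arbitrage-free.

(0,0): Delta=1.8818 Bond=-100.9475
(1,0): Delta=4.3200 Bond=-315.4611
(1,1): Delta=1.0000 Bond=0.0000
V0=98.5224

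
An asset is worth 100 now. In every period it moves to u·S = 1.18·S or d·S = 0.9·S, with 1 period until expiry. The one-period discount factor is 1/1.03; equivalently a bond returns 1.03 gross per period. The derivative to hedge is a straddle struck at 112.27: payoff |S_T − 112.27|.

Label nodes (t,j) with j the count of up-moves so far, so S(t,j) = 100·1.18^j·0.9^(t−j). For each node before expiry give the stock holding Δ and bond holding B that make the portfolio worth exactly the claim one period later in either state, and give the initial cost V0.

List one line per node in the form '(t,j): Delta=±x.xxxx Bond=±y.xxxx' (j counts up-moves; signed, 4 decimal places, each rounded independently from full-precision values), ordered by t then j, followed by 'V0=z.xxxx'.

Risk-neutral probability p* = (R−d)/(u−d) = (1.03−0.9)/(1.18−0.9) = 0.4643.
Terminal values V(1,·): V(1,0)=22.2700, V(1,1)=5.7300
Node (0,0) S=100.0000: V=(p*·5.7300+(1−p*)·22.2700)/1.03=14.1657; Δ=(5.7300−22.2700)/(118.0000−90.0000)=-0.5907; B=V−Δ·S=73.2372
Check: Δ(0,0)·S0 + B(0,0) = 14.1657 = V0.

(0,0): Delta=-0.5907 Bond=73.2372
V0=14.1657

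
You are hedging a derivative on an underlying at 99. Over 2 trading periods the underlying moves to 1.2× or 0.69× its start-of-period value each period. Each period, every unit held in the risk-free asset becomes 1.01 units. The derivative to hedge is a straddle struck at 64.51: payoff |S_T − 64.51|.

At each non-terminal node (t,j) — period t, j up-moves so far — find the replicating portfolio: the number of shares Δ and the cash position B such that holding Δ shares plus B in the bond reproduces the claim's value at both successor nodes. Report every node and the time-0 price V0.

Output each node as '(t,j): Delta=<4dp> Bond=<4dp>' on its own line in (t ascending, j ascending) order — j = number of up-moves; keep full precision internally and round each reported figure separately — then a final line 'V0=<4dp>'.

(0,0): Delta=0.7461 Bond=-33.3759
(1,0): Delta=0.0025 Bond=17.0890
(1,1): Delta=1.0000 Bond=-63.8713
V0=40.4894

The replicating-portfolio and risk-neutral prices coincide; use p* = (1.01−0.69)/(1.2−0.69) = 0.6275 for the latter.
At expiry t=2: V(2,0)=17.3761, V(2,1)=17.4620, V(2,2)=78.0500
Node (1,0) S=68.3100: V=(p*·17.4620+(1−p*)·17.3761)/1.01=17.2574; Δ=(17.4620−17.3761)/(81.9720−47.1339)=0.0025; B=V−Δ·S=17.0890
Node (1,1) S=118.8000: V=(p*·78.0500+(1−p*)·17.4620)/1.01=54.9287; Δ=(78.0500−17.4620)/(142.5600−81.9720)=1.0000; B=V−Δ·S=-63.8713
Node (0,0) S=99.0000: V=(p*·54.9287+(1−p*)·17.2574)/1.01=40.4894; Δ=(54.9287−17.2574)/(118.8000−68.3100)=0.7461; B=V−Δ·S=-33.3759
Root portfolio cost Δ·99+B reproduces V0=40.4894.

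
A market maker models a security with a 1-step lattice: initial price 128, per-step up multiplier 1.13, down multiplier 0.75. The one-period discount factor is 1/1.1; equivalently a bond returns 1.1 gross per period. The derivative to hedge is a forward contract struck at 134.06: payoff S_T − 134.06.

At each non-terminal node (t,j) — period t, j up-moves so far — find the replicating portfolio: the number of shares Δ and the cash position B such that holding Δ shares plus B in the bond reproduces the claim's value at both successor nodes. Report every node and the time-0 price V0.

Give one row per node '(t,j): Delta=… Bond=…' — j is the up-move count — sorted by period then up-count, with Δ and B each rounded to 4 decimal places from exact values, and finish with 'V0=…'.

No-arbitrage ⇒ martingale measure with p* = (R−d)/(u−d) = 0.9211.
Terminal values V(1,·): V(1,0)=-38.0600, V(1,1)=10.5800
(0,0): S=128.0000. Δ = (V_up−V_dn)/(S_up−S_dn) = (10.5800−-38.0600)/(144.6400−96.0000) = 1.0000. V = [p*·10.5800 + (1−p*)·-38.0600]/1.1 = 6.1273. B = V − Δ·S = -121.8727.
Check: Δ(0,0)·S0 + B(0,0) = 6.1273 = V0.

(0,0): Delta=1.0000 Bond=-121.8727
V0=6.1273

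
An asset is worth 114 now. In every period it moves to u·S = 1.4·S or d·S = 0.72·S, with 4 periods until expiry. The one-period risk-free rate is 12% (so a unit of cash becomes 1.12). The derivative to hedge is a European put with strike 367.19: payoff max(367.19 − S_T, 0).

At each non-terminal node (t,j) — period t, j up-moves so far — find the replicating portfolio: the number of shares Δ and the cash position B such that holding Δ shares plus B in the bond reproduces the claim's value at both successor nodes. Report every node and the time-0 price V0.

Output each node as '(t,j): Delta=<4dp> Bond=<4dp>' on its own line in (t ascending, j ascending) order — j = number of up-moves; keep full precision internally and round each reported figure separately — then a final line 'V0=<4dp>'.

No-arbitrage ⇒ martingale measure with p* = (R−d)/(u−d) = 0.5882.
Terminal values V(4,·): V(4,0)=336.5538, V(4,1)=307.6196, V(4,2)=251.3587, V(4,3)=141.9625, V(4,4)=0.0000
Node (3,0) S=42.5503: V=(p*·307.6196+(1−p*)·336.5538)/1.12=285.2979; Δ=(307.6196−336.5538)/(59.5704−30.6362)=-1.0000; B=V−Δ·S=327.8482
Node (3,1) S=82.7366: V=(p*·251.3587+(1−p*)·307.6196)/1.12=245.1116; Δ=(251.3587−307.6196)/(115.8313−59.5704)=-1.0000; B=V−Δ·S=327.8482
Node (3,2) S=160.8768: V=(p*·141.9625+(1−p*)·251.3587)/1.12=166.9714; Δ=(141.9625−251.3587)/(225.2275−115.8313)=-1.0000; B=V−Δ·S=327.8482
Node (3,3) S=312.8160: V=(p*·0.0000+(1−p*)·141.9625)/1.12=52.1921; Δ=(0.0000−141.9625)/(437.9424−225.2275)=-0.6674; B=V−Δ·S=260.9604
Node (2,0) S=59.0976: V=(p*·245.1116+(1−p*)·285.2979)/1.12=233.6240; Δ=(245.1116−285.2979)/(82.7366−42.5503)=-1.0000; B=V−Δ·S=292.7216
Node (2,1) S=114.9120: V=(p*·166.9714+(1−p*)·245.1116)/1.12=177.8096; Δ=(166.9714−245.1116)/(160.8768−82.7366)=-1.0000; B=V−Δ·S=292.7216
Node (2,2) S=223.4400: V=(p*·52.1921+(1−p*)·166.9714)/1.12=88.7984; Δ=(52.1921−166.9714)/(312.8160−160.8768)=-0.7554; B=V−Δ·S=257.5915
Node (1,0) S=82.0800: V=(p*·177.8096+(1−p*)·233.6240)/1.12=179.2786; Δ=(177.8096−233.6240)/(114.9120−59.0976)=-1.0000; B=V−Δ·S=261.3586
Node (1,1) S=159.6000: V=(p*·88.7984+(1−p*)·177.8096)/1.12=112.0090; Δ=(88.7984−177.8096)/(223.4400−114.9120)=-0.8202; B=V−Δ·S=242.9079
Node (0,0) S=114.0000: V=(p*·112.0090+(1−p*)·179.2786)/1.12=124.7395; Δ=(112.0090−179.2786)/(159.6000−82.0800)=-0.8678; B=V−Δ·S=223.6654
The time-0 hedge costs 124.7395, which is the no-arbitrage price.

(0,0): Delta=-0.8678 Bond=223.6654
(1,0): Delta=-1.0000 Bond=261.3586
(1,1): Delta=-0.8202 Bond=242.9079
(2,0): Delta=-1.0000 Bond=292.7216
(2,1): Delta=-1.0000 Bond=292.7216
(2,2): Delta=-0.7554 Bond=257.5915
(3,0): Delta=-1.0000 Bond=327.8482
(3,1): Delta=-1.0000 Bond=327.8482
(3,2): Delta=-1.0000 Bond=327.8482
(3,3): Delta=-0.6674 Bond=260.9604
V0=124.7395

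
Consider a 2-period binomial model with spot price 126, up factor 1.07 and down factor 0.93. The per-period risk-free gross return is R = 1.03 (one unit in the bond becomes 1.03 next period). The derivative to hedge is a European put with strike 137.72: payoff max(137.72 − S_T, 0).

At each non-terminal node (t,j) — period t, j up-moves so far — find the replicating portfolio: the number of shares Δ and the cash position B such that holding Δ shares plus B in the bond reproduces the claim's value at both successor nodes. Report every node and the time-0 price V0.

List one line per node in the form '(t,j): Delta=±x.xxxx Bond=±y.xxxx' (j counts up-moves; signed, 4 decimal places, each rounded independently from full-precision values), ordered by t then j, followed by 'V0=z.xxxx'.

Since d<R<u, set p* = (R−d)/(u−d) = 0.7143; price each node as the discounted p*-expectation of its children.
Terminal payoffs: V(2,0)=28.7426, V(2,1)=12.3374, V(2,2)=0.0000
(1,0): S=117.1800. Δ = (V_up−V_dn)/(S_up−S_dn) = (12.3374−28.7426)/(125.3826−108.9774) = -1.0000. V = [p*·12.3374 + (1−p*)·28.7426]/1.03 = 16.5287. B = V − Δ·S = 133.7087.
(1,1): S=134.8200. Δ = (V_up−V_dn)/(S_up−S_dn) = (0.0000−12.3374)/(144.2574−125.3826) = -0.6536. V = [p*·0.0000 + (1−p*)·12.3374]/1.03 = 3.4223. B = V − Δ·S = 91.5466.
(0,0): S=126.0000. Δ = (V_up−V_dn)/(S_up−S_dn) = (3.4223−16.5287)/(134.8200−117.1800) = -0.7430. V = [p*·3.4223 + (1−p*)·16.5287]/1.03 = 6.9583. B = V − Δ·S = 100.5756.
Root portfolio cost Δ·126+B reproduces V0=6.9583.

(0,0): Delta=-0.7430 Bond=100.5756
(1,0): Delta=-1.0000 Bond=133.7087
(1,1): Delta=-0.6536 Bond=91.5466
V0=6.9583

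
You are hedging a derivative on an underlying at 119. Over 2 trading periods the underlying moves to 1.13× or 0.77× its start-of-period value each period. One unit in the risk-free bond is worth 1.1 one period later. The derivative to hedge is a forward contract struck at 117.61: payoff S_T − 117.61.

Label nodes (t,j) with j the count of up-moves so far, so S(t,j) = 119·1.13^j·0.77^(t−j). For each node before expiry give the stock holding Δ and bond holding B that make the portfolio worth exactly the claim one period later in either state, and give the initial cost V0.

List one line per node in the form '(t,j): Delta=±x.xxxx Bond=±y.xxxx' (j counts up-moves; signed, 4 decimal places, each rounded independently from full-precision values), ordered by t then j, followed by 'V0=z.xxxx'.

Risk-neutral probability p* = (R−d)/(u−d) = (1.1−0.77)/(1.13−0.77) = 0.9167.
Terminal payoffs: V(2,0)=-47.0549, V(2,1)=-14.0681, V(2,2)=34.3411
(1,0): S=91.6300. Δ = (V_up−V_dn)/(S_up−S_dn) = (-14.0681−-47.0549)/(103.5419−70.5551) = 1.0000. V = [p*·-14.0681 + (1−p*)·-47.0549]/1.1 = -15.2882. B = V − Δ·S = -106.9182.
(1,1): S=134.4700. Δ = (V_up−V_dn)/(S_up−S_dn) = (34.3411−-14.0681)/(151.9511−103.5419) = 1.0000. V = [p*·34.3411 + (1−p*)·-14.0681]/1.1 = 27.5518. B = V − Δ·S = -106.9182.
(0,0): S=119.0000. Δ = (V_up−V_dn)/(S_up−S_dn) = (27.5518−-15.2882)/(134.4700−91.6300) = 1.0000. V = [p*·27.5518 + (1−p*)·-15.2882]/1.1 = 21.8017. B = V − Δ·S = -97.1983.
Self-financing check: at every node Δ·S+B equals the discounted successor values.

(0,0): Delta=1.0000 Bond=-97.1983
(1,0): Delta=1.0000 Bond=-106.9182
(1,1): Delta=1.0000 Bond=-106.9182
V0=21.8017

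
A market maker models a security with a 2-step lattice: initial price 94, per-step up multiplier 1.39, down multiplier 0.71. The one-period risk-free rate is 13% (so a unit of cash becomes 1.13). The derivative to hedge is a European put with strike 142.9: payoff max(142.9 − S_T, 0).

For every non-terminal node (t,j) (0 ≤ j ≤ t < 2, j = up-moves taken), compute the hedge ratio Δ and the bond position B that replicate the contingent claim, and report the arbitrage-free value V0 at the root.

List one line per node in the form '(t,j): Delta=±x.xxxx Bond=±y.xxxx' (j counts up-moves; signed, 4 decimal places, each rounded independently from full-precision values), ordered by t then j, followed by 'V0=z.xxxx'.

Risk-neutral probability p* = (R−d)/(u−d) = (1.13−0.71)/(1.39−0.71) = 0.6176.
Terminal values V(2,·): V(2,0)=95.5146, V(2,1)=50.1314, V(2,2)=0.0000
Node (1,0) S=66.7400: V=(p*·50.1314+(1−p*)·95.5146)/1.13=59.7202; Δ=(50.1314−95.5146)/(92.7686−47.3854)=-1.0000; B=V−Δ·S=126.4602
Node (1,1) S=130.6600: V=(p*·0.0000+(1−p*)·50.1314)/1.13=16.9627; Δ=(0.0000−50.1314)/(181.6174−92.7686)=-0.5642; B=V−Δ·S=90.6854
Node (0,0) S=94.0000: V=(p*·16.9627+(1−p*)·59.7202)/1.13=29.4789; Δ=(16.9627−59.7202)/(130.6600−66.7400)=-0.6689; B=V−Δ·S=92.3575
Each (Δ,B) replicates both successor values, so the strategy is self-financing and V0 is arbitrage-free.

(0,0): Delta=-0.6689 Bond=92.3575
(1,0): Delta=-1.0000 Bond=126.4602
(1,1): Delta=-0.5642 Bond=90.6854
V0=29.4789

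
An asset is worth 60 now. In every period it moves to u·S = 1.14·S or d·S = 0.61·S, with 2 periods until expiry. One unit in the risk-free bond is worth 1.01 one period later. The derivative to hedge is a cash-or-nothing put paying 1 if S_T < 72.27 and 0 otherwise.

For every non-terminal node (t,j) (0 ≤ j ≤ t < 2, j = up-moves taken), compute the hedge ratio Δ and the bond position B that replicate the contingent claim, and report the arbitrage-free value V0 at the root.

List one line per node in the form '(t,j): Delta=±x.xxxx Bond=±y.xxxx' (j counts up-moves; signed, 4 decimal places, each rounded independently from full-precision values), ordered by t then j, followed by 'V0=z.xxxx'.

(0,0): Delta=-0.0235 Bond=1.8318
(1,0): Delta=0.0000 Bond=0.9901
(1,1): Delta=-0.0276 Bond=2.1296
V0=0.4219

Under the risk-neutral measure, an up-move has probability p* = (R−d)/(u−d) = 0.7547 and values discount at R = 1.01.
Terminal payoffs: V(2,0)=1.0000, V(2,1)=1.0000, V(2,2)=0.0000
(1,0): S=36.6000. Δ = (V_up−V_dn)/(S_up−S_dn) = (1.0000−1.0000)/(41.7240−22.3260) = 0.0000. V = [p*·1.0000 + (1−p*)·1.0000]/1.01 = 0.9901. B = V − Δ·S = 0.9901.
(1,1): S=68.4000. Δ = (V_up−V_dn)/(S_up−S_dn) = (0.0000−1.0000)/(77.9760−41.7240) = -0.0276. V = [p*·0.0000 + (1−p*)·1.0000]/1.01 = 0.2429. B = V − Δ·S = 2.1296.
(0,0): S=60.0000. Δ = (V_up−V_dn)/(S_up−S_dn) = (0.2429−0.9901)/(68.4000−36.6000) = -0.0235. V = [p*·0.2429 + (1−p*)·0.9901]/1.01 = 0.4219. B = V − Δ·S = 1.8318.
Check: Δ(0,0)·S0 + B(0,0) = 0.4219 = V0.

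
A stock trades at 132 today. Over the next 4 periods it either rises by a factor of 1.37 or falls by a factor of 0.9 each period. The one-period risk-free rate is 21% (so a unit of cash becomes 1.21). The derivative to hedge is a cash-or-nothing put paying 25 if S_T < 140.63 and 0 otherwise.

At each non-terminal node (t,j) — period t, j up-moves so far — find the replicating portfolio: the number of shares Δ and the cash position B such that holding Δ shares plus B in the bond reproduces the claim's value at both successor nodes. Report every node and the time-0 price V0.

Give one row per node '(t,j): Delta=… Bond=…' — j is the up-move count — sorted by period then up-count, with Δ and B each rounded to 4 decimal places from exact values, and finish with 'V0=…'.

(0,0): Delta=-0.0522 Bond=8.2557
(1,0): Delta=-0.1373 Bond=20.1078
(1,1): Delta=-0.0233 Bond=4.7671
(2,0): Delta=-0.2712 Bond=38.6417
(2,1): Delta=-0.0919 Bond=16.9439
(2,2): Delta=0.0000 Bond=0.0000
(3,0): Delta=0.0000 Bond=20.6612
(3,1): Delta=-0.3631 Bond=60.2251
(3,2): Delta=0.0000 Bond=0.0000
(3,3): Delta=0.0000 Bond=0.0000
V0=1.3706

Risk-neutral probability p* = (R−d)/(u−d) = (1.21−0.9)/(1.37−0.9) = 0.6596.
Terminal values V(4,·): V(4,0)=25.0000, V(4,1)=25.0000, V(4,2)=0.0000, V(4,3)=0.0000, V(4,4)=0.0000
(3,0): S=96.2280. Δ = (V_up−V_dn)/(S_up−S_dn) = (25.0000−25.0000)/(131.8324−86.6052) = 0.0000. V = [p*·25.0000 + (1−p*)·25.0000]/1.21 = 20.6612. B = V − Δ·S = 20.6612.
(3,1): S=146.4804. Δ = (V_up−V_dn)/(S_up−S_dn) = (0.0000−25.0000)/(200.6781−131.8324) = -0.3631. V = [p*·0.0000 + (1−p*)·25.0000]/1.21 = 7.0336. B = V − Δ·S = 60.2251.
(3,2): S=222.9757. Δ = (V_up−V_dn)/(S_up−S_dn) = (0.0000−0.0000)/(305.4767−200.6781) = 0.0000. V = [p*·0.0000 + (1−p*)·0.0000]/1.21 = 0.0000. B = V − Δ·S = 0.0000.
(3,3): S=339.4186. Δ = (V_up−V_dn)/(S_up−S_dn) = (0.0000−0.0000)/(465.0035−305.4767) = 0.0000. V = [p*·0.0000 + (1−p*)·0.0000]/1.21 = 0.0000. B = V − Δ·S = 0.0000.
(2,0): S=106.9200. Δ = (V_up−V_dn)/(S_up−S_dn) = (7.0336−20.6612)/(146.4804−96.2280) = -0.2712. V = [p*·7.0336 + (1−p*)·20.6612]/1.21 = 9.6469. B = V − Δ·S = 38.6417.
(2,1): S=162.7560. Δ = (V_up−V_dn)/(S_up−S_dn) = (0.0000−7.0336)/(222.9757−146.4804) = -0.0919. V = [p*·0.0000 + (1−p*)·7.0336]/1.21 = 1.9789. B = V − Δ·S = 16.9439.
(2,2): S=247.7508. Δ = (V_up−V_dn)/(S_up−S_dn) = (0.0000−0.0000)/(339.4186−222.9757) = 0.0000. V = [p*·0.0000 + (1−p*)·0.0000]/1.21 = 0.0000. B = V − Δ·S = 0.0000.
(1,0): S=118.8000. Δ = (V_up−V_dn)/(S_up−S_dn) = (1.9789−9.6469)/(162.7560−106.9200) = -0.1373. V = [p*·1.9789 + (1−p*)·9.6469]/1.21 = 3.7928. B = V − Δ·S = 20.1078.
(1,1): S=180.8400. Δ = (V_up−V_dn)/(S_up−S_dn) = (0.0000−1.9789)/(247.7508−162.7560) = -0.0233. V = [p*·0.0000 + (1−p*)·1.9789]/1.21 = 0.5567. B = V − Δ·S = 4.7671.
(0,0): S=132.0000. Δ = (V_up−V_dn)/(S_up−S_dn) = (0.5567−3.7928)/(180.8400−118.8000) = -0.0522. V = [p*·0.5567 + (1−p*)·3.7928]/1.21 = 1.3706. B = V − Δ·S = 8.2557.
Self-financing check: at every node Δ·S+B equals the discounted successor values.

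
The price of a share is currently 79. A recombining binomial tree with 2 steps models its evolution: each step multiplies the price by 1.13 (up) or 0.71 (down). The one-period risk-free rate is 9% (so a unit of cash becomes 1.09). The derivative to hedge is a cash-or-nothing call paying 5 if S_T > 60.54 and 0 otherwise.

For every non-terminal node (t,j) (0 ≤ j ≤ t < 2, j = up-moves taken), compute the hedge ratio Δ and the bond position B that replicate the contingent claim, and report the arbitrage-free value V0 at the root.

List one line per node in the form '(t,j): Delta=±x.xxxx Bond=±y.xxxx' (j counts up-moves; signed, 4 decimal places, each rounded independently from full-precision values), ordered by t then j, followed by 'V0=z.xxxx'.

(0,0): Delta=0.0132 Bond=3.1301
(1,0): Delta=0.2122 Bond=-7.7545
(1,1): Delta=0.0000 Bond=4.5872
V0=4.1702

Under the risk-neutral measure, an up-move has probability p* = (R−d)/(u−d) = 0.9048 and values discount at R = 1.09.
At expiry t=2: V(2,0)=0.0000, V(2,1)=5.0000, V(2,2)=5.0000
  t=1,j=0: stock 56.0900 → up 63.3817 (V=5.0000), down 39.8239 (V=0.0000). Price 4.1503; hedge Δ=0.2122, bond B=-7.7545.
  t=1,j=1: stock 89.2700 → up 100.8751 (V=5.0000), down 63.3817 (V=5.0000). Price 4.5872; hedge Δ=0.0000, bond B=4.5872.
  t=0,j=0: stock 79.0000 → up 89.2700 (V=4.5872), down 56.0900 (V=4.1503). Price 4.1702; hedge Δ=0.0132, bond B=3.1301.
Self-financing check: at every node Δ·S+B equals the discounted successor values.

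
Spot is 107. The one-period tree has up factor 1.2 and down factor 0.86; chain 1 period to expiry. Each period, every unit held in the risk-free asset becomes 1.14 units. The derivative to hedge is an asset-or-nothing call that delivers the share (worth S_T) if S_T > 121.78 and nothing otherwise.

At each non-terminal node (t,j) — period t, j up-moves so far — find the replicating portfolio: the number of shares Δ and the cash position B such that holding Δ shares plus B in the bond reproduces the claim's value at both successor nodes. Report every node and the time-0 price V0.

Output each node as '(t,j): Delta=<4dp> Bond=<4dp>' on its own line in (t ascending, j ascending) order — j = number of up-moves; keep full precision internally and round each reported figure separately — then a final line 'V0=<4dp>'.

No-arbitrage ⇒ martingale measure with p* = (R−d)/(u−d) = 0.8235.
Terminal payoffs: V(1,0)=0.0000, V(1,1)=128.4000
Node (0,0) S=107.0000: V=(p*·128.4000+(1−p*)·0.0000)/1.14=92.7554; Δ=(128.4000−0.0000)/(128.4000−92.0200)=3.5294; B=V−Δ·S=-284.8916
Check: Δ(0,0)·S0 + B(0,0) = 92.7554 = V0.

(0,0): Delta=3.5294 Bond=-284.8916
V0=92.7554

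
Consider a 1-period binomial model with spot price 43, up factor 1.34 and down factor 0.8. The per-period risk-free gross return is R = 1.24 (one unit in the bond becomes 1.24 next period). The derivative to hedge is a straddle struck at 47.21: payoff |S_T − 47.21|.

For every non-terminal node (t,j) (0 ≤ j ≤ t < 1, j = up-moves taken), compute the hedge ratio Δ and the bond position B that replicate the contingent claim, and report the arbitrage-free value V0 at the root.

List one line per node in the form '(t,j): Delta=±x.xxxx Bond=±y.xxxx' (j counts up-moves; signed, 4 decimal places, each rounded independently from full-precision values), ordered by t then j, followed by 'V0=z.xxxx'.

The replicating-portfolio and risk-neutral prices coincide; use p* = (1.24−0.8)/(1.34−0.8) = 0.8148 for the latter.
Payoff layer (t=1): V(1,0)=12.8100, V(1,1)=10.4100
  t=0,j=0: stock 43.0000 → up 57.6200 (V=10.4100), down 34.4000 (V=12.8100). Price 8.7536; hedge Δ=-0.1034, bond B=13.1980.
Root portfolio cost Δ·43+B reproduces V0=8.7536.

(0,0): Delta=-0.1034 Bond=13.1980
V0=8.7536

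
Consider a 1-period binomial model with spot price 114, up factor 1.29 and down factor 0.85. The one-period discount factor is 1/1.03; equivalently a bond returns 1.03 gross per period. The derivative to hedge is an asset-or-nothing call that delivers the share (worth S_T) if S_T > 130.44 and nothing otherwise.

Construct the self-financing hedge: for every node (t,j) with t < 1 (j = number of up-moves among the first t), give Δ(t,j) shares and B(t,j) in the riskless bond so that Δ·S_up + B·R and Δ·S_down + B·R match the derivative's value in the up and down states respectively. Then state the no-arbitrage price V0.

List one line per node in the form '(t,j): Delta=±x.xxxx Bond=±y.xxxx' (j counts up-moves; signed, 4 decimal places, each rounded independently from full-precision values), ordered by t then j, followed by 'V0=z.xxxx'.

Since d<R<u, set p* = (R−d)/(u−d) = 0.4091; price each node as the discounted p*-expectation of its children.
Terminal values V(1,·): V(1,0)=0.0000, V(1,1)=147.0600
  t=0,j=0: stock 114.0000 → up 147.0600 (V=147.0600), down 96.9000 (V=0.0000). Price 58.4086; hedge Δ=2.9318, bond B=-275.8186.
Each (Δ,B) replicates both successor values, so the strategy is self-financing and V0 is arbitrage-free.

(0,0): Delta=2.9318 Bond=-275.8186
V0=58.4086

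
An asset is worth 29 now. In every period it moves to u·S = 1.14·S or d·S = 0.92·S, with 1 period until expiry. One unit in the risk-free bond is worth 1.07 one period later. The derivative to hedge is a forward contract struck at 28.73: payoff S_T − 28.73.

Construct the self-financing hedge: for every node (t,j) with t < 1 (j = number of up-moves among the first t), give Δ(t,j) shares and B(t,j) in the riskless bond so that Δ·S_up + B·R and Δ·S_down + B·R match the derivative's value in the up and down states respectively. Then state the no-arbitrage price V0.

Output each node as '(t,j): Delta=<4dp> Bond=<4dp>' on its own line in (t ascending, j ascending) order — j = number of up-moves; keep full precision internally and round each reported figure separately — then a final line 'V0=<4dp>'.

(0,0): Delta=1.0000 Bond=-26.8505
V0=2.1495

Since d<R<u, set p* = (R−d)/(u−d) = 0.6818; price each node as the discounted p*-expectation of its children.
Payoff layer (t=1): V(1,0)=-2.0500, V(1,1)=4.3300
Node (0,0) S=29.0000: V=(p*·4.3300+(1−p*)·-2.0500)/1.07=2.1495; Δ=(4.3300−-2.0500)/(33.0600−26.6800)=1.0000; B=V−Δ·S=-26.8505
Each (Δ,B) replicates both successor values, so the strategy is self-financing and V0 is arbitrage-free.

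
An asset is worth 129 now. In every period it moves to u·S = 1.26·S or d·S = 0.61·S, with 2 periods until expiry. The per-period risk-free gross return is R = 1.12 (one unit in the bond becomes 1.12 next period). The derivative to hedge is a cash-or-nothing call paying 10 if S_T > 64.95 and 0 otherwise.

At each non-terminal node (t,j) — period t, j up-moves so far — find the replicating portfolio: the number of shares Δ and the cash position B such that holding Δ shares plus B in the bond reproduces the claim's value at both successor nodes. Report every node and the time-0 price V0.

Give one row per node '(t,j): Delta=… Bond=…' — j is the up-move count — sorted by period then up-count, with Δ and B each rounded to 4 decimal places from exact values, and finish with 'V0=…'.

Under the risk-neutral measure, an up-move has probability p* = (R−d)/(u−d) = 0.7846 and values discount at R = 1.12.
Payoff layer (t=2): V(2,0)=0.0000, V(2,1)=10.0000, V(2,2)=10.0000
Node (1,0) S=78.6900: V=(p*·10.0000+(1−p*)·0.0000)/1.12=7.0055; Δ=(10.0000−0.0000)/(99.1494−48.0009)=0.1955; B=V−Δ·S=-8.3791
Node (1,1) S=162.5400: V=(p*·10.0000+(1−p*)·10.0000)/1.12=8.9286; Δ=(10.0000−10.0000)/(204.8004−99.1494)=0.0000; B=V−Δ·S=8.9286
Node (0,0) S=129.0000: V=(p*·8.9286+(1−p*)·7.0055)/1.12=7.6021; Δ=(8.9286−7.0055)/(162.5400−78.6900)=0.0229; B=V−Δ·S=4.6435
Each (Δ,B) replicates both successor values, so the strategy is self-financing and V0 is arbitrage-free.

(0,0): Delta=0.0229 Bond=4.6435
(1,0): Delta=0.1955 Bond=-8.3791
(1,1): Delta=0.0000 Bond=8.9286
V0=7.6021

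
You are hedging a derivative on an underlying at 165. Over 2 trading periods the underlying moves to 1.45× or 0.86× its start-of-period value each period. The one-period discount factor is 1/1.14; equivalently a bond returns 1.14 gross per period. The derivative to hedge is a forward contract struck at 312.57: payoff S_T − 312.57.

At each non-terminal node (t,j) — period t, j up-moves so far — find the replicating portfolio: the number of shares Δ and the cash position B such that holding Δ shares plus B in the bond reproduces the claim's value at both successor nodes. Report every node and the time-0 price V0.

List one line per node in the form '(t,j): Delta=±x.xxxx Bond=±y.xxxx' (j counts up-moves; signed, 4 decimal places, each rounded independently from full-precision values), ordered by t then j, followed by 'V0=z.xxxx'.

(0,0): Delta=1.0000 Bond=-240.5125
(1,0): Delta=1.0000 Bond=-274.1842
(1,1): Delta=1.0000 Bond=-274.1842
V0=-75.5125

Risk-neutral probability p* = (R−d)/(u−d) = (1.14−0.86)/(1.45−0.86) = 0.4746.
At expiry t=2: V(2,0)=-190.5360, V(2,1)=-106.8150, V(2,2)=34.3425
  t=1,j=0: stock 141.9000 → up 205.7550 (V=-106.8150), down 122.0340 (V=-190.5360). Price -132.2842; hedge Δ=1.0000, bond B=-274.1842.
  t=1,j=1: stock 239.2500 → up 346.9125 (V=34.3425), down 205.7550 (V=-106.8150). Price -34.9342; hedge Δ=1.0000, bond B=-274.1842.
  t=0,j=0: stock 165.0000 → up 239.2500 (V=-34.9342), down 141.9000 (V=-132.2842). Price -75.5125; hedge Δ=1.0000, bond B=-240.5125.
Self-financing check: at every node Δ·S+B equals the discounted successor values.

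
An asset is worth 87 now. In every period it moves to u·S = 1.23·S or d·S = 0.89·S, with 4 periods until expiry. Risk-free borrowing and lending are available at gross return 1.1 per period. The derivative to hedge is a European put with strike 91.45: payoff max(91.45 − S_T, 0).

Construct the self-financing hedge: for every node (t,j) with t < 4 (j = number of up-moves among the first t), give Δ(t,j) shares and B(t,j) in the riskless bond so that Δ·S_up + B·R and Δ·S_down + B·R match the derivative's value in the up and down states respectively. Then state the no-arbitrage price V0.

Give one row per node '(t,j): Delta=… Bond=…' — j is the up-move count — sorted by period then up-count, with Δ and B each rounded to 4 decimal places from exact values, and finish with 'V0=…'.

(0,0): Delta=-0.1398 Bond=14.2084
(1,0): Delta=-0.3331 Bond=30.5992
(1,1): Delta=-0.0532 Bond=6.3621
(2,0): Delta=-0.6931 Bond=58.4646
(2,1): Delta=-0.1719 Bond=18.3034
(2,2): Delta=0.0000 Bond=0.0000
(3,0): Delta=-1.0000 Bond=83.1364
(3,1): Delta=-0.5556 Bond=52.6574
(3,2): Delta=0.0000 Bond=0.0000
(3,3): Delta=0.0000 Bond=0.0000
V0=2.0484

Since d<R<u, set p* = (R−d)/(u−d) = 0.6176; price each node as the discounted p*-expectation of its children.
At expiry t=4: V(4,0)=36.8643, V(4,1)=16.0113, V(4,2)=0.0000, V(4,3)=0.0000, V(4,4)=0.0000
  t=3,j=0: stock 61.3323 → up 75.4387 (V=16.0113), down 54.5857 (V=36.8643). Price 21.8041; hedge Δ=-1.0000, bond B=83.1364.
  t=3,j=1: stock 84.7626 → up 104.2580 (V=0.0000), down 75.4387 (V=16.0113). Price 5.5654; hedge Δ=-0.5556, bond B=52.6574.
  t=3,j=2: stock 117.1438 → up 144.0869 (V=0.0000), down 104.2580 (V=0.0000). Price 0.0000; hedge Δ=0.0000, bond B=0.0000.
  t=3,j=3: stock 161.8954 → up 199.1314 (V=0.0000), down 144.0869 (V=0.0000). Price 0.0000; hedge Δ=0.0000, bond B=0.0000.
  t=2,j=0: stock 68.9127 → up 84.7626 (V=5.5654), down 61.3323 (V=21.8041). Price 10.7039; hedge Δ=-0.6931, bond B=58.4646.
  t=2,j=1: stock 95.2389 → up 117.1438 (V=0.0000), down 84.7626 (V=5.5654). Price 1.9345; hedge Δ=-0.1719, bond B=18.3034.
  t=2,j=2: stock 131.6223 → up 161.8954 (V=0.0000), down 117.1438 (V=0.0000). Price 0.0000; hedge Δ=0.0000, bond B=0.0000.
  t=1,j=0: stock 77.4300 → up 95.2389 (V=1.9345), down 68.9127 (V=10.7039). Price 4.8068; hedge Δ=-0.3331, bond B=30.5992.
  t=1,j=1: stock 107.0100 → up 131.6223 (V=0.0000), down 95.2389 (V=1.9345). Price 0.6724; hedge Δ=-0.0532, bond B=6.3621.
  t=0,j=0: stock 87.0000 → up 107.0100 (V=0.6724), down 77.4300 (V=4.8068). Price 2.0484; hedge Δ=-0.1398, bond B=14.2084.
Self-financing check: at every node Δ·S+B equals the discounted successor values.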